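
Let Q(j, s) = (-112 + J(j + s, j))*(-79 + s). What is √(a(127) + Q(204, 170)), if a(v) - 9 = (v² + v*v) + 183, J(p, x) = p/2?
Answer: 5*√1571 ≈ 198.18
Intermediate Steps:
J(p, x) = p/2 (J(p, x) = p*(½) = p/2)
Q(j, s) = (-79 + s)*(-112 + j/2 + s/2) (Q(j, s) = (-112 + (j + s)/2)*(-79 + s) = (-112 + (j/2 + s/2))*(-79 + s) = (-112 + j/2 + s/2)*(-79 + s) = (-79 + s)*(-112 + j/2 + s/2))
a(v) = 192 + 2*v² (a(v) = 9 + ((v² + v*v) + 183) = 9 + ((v² + v²) + 183) = 9 + (2*v² + 183) = 9 + (183 + 2*v²) = 192 + 2*v²)
√(a(127) + Q(204, 170)) = √((192 + 2*127²) + (8848 - 303/2*170 - 79/2*204 + (½)*170*(204 + 170))) = √((192 + 2*16129) + (8848 - 25755 - 8058 + (½)*170*374)) = √((192 + 32258) + (8848 - 25755 - 8058 + 31790)) = √(32450 + 6825) = √39275 = 5*√1571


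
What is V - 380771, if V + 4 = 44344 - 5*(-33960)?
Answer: -166631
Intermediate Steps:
V = 214140 (V = -4 + (44344 - 5*(-33960)) = -4 + (44344 + 169800) = -4 + 214144 = 214140)
V - 380771 = 214140 - 380771 = -166631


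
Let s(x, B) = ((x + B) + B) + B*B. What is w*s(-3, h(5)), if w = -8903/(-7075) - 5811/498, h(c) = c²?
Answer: -4108062672/587225 ≈ -6995.7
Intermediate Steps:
s(x, B) = x + B² + 2*B (s(x, B) = ((B + x) + B) + B² = (x + 2*B) + B² = x + B² + 2*B)
w = -12226377/1174450 (w = -8903*(-1/7075) - 5811*1/498 = 8903/7075 - 1937/166 = -12226377/1174450 ≈ -10.410)
w*s(-3, h(5)) = -12226377*(-3 + (5²)² + 2*5²)/1174450 = -12226377*(-3 + 25² + 2*25)/1174450 = -12226377*(-3 + 625 + 50)/1174450 = -12226377/1174450*672 = -4108062672/587225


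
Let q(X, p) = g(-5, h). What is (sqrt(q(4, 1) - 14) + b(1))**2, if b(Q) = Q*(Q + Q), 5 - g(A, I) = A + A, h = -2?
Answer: 9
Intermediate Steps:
g(A, I) = 5 - 2*A (g(A, I) = 5 - (A + A) = 5 - 2*A)
q(X, p) = 15 (q(X, p) = 5 - 2*(-5) = 5 + 10 = 15)
b(Q) = 2*Q**2 (b(Q) = Q*(2*Q) = 2*Q**2)
(sqrt(q(4, 1) - 14) + b(1))**2 = (sqrt(15 - 14) + 2*1**2)**2 = (sqrt(1) + 2*1)**2 = (1 + 2)**2 = 3**2 = 9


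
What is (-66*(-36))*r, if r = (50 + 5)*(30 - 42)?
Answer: -1568160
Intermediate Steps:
r = -660 (r = 55*(-12) = -660)
(-66*(-36))*r = -66*(-36)*(-660) = 2376*(-660) = -1568160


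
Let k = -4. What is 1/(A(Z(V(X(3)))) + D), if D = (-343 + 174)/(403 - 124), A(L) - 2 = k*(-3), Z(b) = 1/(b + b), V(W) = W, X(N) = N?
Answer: 279/3737 ≈ 0.074659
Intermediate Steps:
Z(b) = 1/(2*b)
A(L) = 14 (A(L) = 2 - 4*(-3) = 2 + 12 = 14)
D = -169/279 ≈ -0.60573
1/(A(Z(V(X(3)))) + D) = 1/(14 - 169/279) = 1/(3737/279) = 279/3737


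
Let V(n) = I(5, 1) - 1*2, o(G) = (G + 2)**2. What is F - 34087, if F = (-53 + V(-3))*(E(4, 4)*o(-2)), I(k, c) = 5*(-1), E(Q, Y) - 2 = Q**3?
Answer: -34087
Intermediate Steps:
o(G) = (2 + G)**2
E(Q, Y) = 2 + Q**3
I(k, c) = -5
V(n) = -7 (V(n) = -5 - 1*2 = -5 - 2 = -7)
F = 0 (F = (-53 - 7)*((2 + 4**3)*(2 - 2)**2) = -60*(2 + 64)*0**2 = -3960*0 = -60*0 = 0)
F - 34087 = 0 - 34087 = -34087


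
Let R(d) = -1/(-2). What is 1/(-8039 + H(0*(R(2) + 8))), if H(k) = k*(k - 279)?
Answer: -1/8039 ≈ -0.00012439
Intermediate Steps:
R(d) = ½ (R(d) = -1*(-½) = ½)
H(k) = k*(-279 + k)
1/(-8039 + H(0*(R(2) + 8))) = 1/(-8039 + (0*(½ + 8))*(-279 + 0*(½ + 8))) = 1/(-8039 + (0*(17/2))*(-279 + 0*(17/2))) = 1/(-8039 + 0*(-279 + 0)) = 1/(-8039 + 0*(-279)) = 1/(-8039 + 0) = 1/(-8039) = -1/8039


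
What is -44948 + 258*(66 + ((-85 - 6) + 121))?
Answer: -20180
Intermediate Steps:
-44948 + 258*(66 + ((-85 - 6) + 121)) = -44948 + 258*(66 + (-91 + 121)) = -44948 + 258*(66 + 30) = -44948 + 258*96 = -44948 + 24768 = -20180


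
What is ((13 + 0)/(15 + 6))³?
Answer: 2197/9261 ≈ 0.23723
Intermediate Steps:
((13 + 0)/(15 + 6))³ = (13/21)³ = 2197/9261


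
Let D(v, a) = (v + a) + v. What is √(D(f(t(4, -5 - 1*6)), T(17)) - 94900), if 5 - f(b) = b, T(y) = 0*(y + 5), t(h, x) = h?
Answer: I*√94898 ≈ 308.06*I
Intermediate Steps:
T(y) = 0 (T(y) = 0*(5 + y) = 0)
f(b) = 5 - b
D(v, a) = a + 2*v (D(v, a) = (a + v) + v = a + 2*v)
√(D(f(t(4, -5 - 1*6)), T(17)) - 94900) = √((0 + 2*(5 - 1*4)) - 94900) = √((0 + 2*(5 - 4)) - 94900) = √((0 + 2*1) - 94900) = √((0 + 2) - 94900) = √(2 - 94900) = √(-94898) = I*√94898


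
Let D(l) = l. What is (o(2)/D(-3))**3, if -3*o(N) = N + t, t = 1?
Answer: 1/27 ≈ 0.037037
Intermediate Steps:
o(N) = -1/3 - N/3 (o(N) = -(N + 1)/3 = -(1 + N)/3 = -1/3 - N/3)
(o(2)/D(-3))**3 = ((-1/3 - 1/3*2)/(-3))**3 = ((-1/3 - 2/3)*(-1/3))**3 = (-1*(-1/3))**3 = (1/3)**3 = 1/27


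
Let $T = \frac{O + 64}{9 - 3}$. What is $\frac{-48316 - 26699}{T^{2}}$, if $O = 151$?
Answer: $- \frac{540108}{9245} \approx -58.422$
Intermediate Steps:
$T = \frac{215}{6}$ ($T = \frac{151 + 64}{9 - 3} = \frac{215}{6} \approx 35.833$)
$\frac{-48316 - 26699}{T^{2}} = \frac{-48316 - 26699}{\left(\frac{215}{6}\right)^{2}} = \frac{-48316 - 26699}{\frac{46225}{36}} = \left(-75015\right) \frac{36}{46225} = - \frac{540108}{9245}$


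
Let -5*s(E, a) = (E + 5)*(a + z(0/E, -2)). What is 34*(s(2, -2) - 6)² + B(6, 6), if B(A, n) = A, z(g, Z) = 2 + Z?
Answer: 8854/25 ≈ 354.16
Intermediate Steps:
s(E, a) = -a*(5 + E)/5 (s(E, a) = -(E + 5)*(a + (2 - 2))/5 = -(5 + E)*(a + 0)/5 = -(5 + E)*a/5 = -a*(5 + E)/5)
34*(s(2, -2) - 6)² + B(6, 6) = 34*((⅕)*(-2)*(-5 - 1*2) - 6)² + 6 = 34*((⅕)*(-2)*(-5 - 2) - 6)² + 6 = 34*((⅕)*(-2)*(-7) - 6)² + 6 = 34*(14/5 - 6)² + 6 = 34*(-16/5)² + 6 = 34*(256/25) + 6 = 8704/25 + 6 = 8854/25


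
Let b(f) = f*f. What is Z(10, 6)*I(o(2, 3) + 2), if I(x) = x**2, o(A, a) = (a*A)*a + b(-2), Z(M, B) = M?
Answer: 5760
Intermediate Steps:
b(f) = f**2
o(A, a) = 4 + A*a**2 (o(A, a) = (a*A)*a + (-2)**2 = (A*a)*a + 4 = A*a**2 + 4 = 4 + A*a**2)
Z(10, 6)*I(o(2, 3) + 2) = 10*((4 + 2*3**2) + 2)**2 = 10*((4 + 2*9) + 2)**2 = 10*((4 + 18) + 2)**2 = 10*(22 + 2)**2 = 10*24**2 = 10*576 = 5760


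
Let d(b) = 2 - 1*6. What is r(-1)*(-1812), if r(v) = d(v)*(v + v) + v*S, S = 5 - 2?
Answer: -9060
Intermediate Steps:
d(b) = -4 (d(b) = 2 - 6 = -4)
S = 3
r(v) = -5*v (r(v) = -4*(v + v) + v*3 = -8*v + 3*v = -5*v)
r(-1)*(-1812) = -5*(-1)*(-1812) = 5*(-1812) = -9060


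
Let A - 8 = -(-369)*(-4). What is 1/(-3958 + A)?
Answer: -1/5426 ≈ -0.00018430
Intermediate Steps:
A = -1468 (A = 8 - (-369)*(-4) = 8 - 41*36 = 8 - 1476 = -1468)
1/(-3958 + A) = 1/(-3958 - 1468) = 1/(-5426) = -1/5426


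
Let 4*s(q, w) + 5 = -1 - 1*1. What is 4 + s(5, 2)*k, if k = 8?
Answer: -10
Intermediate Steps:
s(q, w) = -7/4 (s(q, w) = -5/4 + (-1 - 1*1)/4 = -5/4 + (-1 - 1)/4 = -5/4 + (1/4)*(-2) = -5/4 - 1/2 = -7/4)
4 + s(5, 2)*k = 4 - 7/4*8 = 4 - 14 = -10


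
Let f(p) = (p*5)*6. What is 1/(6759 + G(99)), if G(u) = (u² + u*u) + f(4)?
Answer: 1/26481 ≈ 3.7763e-5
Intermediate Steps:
f(p) = 30*p (f(p) = (5*p)*6 = 30*p)
G(u) = 120 + 2*u² (G(u) = (u² + u*u) + 30*4 = (u² + u²) + 120 = 2*u² + 120 = 120 + 2*u²)
1/(6759 + G(99)) = 1/(6759 + (120 + 2*99²)) = 1/(6759 + (120 + 2*9801)) = 1/(6759 + (120 + 19602)) = 1/(6759 + 19722) = 1/26481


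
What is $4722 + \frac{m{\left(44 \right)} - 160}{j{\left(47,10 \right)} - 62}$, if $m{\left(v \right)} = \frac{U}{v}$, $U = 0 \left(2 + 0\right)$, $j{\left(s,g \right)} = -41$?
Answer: $\frac{486526}{103} \approx 4723.6$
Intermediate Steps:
$U = 0$ ($U = 0 \cdot 2 = 0$)
$m{\left(v \right)} = 0$ ($m{\left(v \right)} = \frac{0}{v} = 0$)
$4722 + \frac{m{\left(44 \right)} - 160}{j{\left(47,10 \right)} - 62} = 4722 + \frac{0 - 160}{-41 - 62} = 4722 - \frac{160}{-103} = 4722 - - \frac{160}{103} = 4722 + \frac{160}{103} = \frac{486526}{103}$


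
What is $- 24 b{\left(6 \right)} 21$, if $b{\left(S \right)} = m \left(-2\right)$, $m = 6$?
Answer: $6048$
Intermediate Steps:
$b{\left(S \right)} = -12$ ($b{\left(S \right)} = 6 \left(-2\right) = -12$)
$- 24 b{\left(6 \right)} 21 = \left(-24\right) \left(-12\right) 21 = 288 \cdot 21 = 6048$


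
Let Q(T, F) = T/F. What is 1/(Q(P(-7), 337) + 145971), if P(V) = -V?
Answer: 337/49192234 ≈ 6.8507e-6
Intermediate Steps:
1/(Q(P(-7), 337) + 145971) = 1/(-1*(-7)/337 + 145971) = 1/(7*(1/337) + 145971) = 1/(7/337 + 145971) = 1/(49192234/337) = 337/49192234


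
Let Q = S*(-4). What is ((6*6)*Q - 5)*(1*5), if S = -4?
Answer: 2855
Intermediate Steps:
Q = 16 (Q = -4*(-4) = 16)
((6*6)*Q - 5)*(1*5) = ((6*6)*16 - 5)*(1*5) = (36*16 - 5)*5 = (576 - 5)*5 = 571*5 = 2855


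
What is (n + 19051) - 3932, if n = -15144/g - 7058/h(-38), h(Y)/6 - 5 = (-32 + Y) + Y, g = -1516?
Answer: 1773108574/117111 ≈ 15140.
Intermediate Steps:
h(Y) = -162 + 12*Y (h(Y) = 30 + 6*((-32 + Y) + Y) = 30 + 6*(-32 + 2*Y) = 30 + (-192 + 12*Y) = -162 + 12*Y)
n = 2507365/117111 (n = -15144/(-1516) - 7058/(-162 + 12*(-38)) = -15144*(-1/1516) - 7058/(-162 - 456) = 3786/379 - 7058/(-618) = 3786/379 - 7058*(-1/618) = 3786/379 + 3529/309 = 2507365/117111 ≈ 21.410)
(n + 19051) - 3932 = (2507365/117111 + 19051) - 3932 = 2233589026/117111 - 3932 = 1773108574/117111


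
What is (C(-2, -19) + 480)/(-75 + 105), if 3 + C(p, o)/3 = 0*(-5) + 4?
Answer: 161/10 ≈ 16.100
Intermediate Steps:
C(p, o) = 3 (C(p, o) = -9 + 3*(0*(-5) + 4) = -9 + 3*(0 + 4) = -9 + 3*4 = -9 + 12 = 3)
(C(-2, -19) + 480)/(-75 + 105) = (3 + 480)/(-75 + 105) = 483/30 = 483*(1/30) = 161/10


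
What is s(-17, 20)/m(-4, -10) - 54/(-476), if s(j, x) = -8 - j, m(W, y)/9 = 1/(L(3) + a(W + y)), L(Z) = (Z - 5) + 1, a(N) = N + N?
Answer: -6875/238 ≈ -28.887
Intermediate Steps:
a(N) = 2*N
L(Z) = -4 + Z (L(Z) = (-5 + Z) + 1 = -4 + Z)
m(W, y) = 9/(-1 + 2*W + 2*y) (m(W, y) = 9/((-4 + 3) + 2*(W + y)) = 9/(-1 + (2*W + 2*y)) = 9/(-1 + 2*W + 2*y))
s(-17, 20)/m(-4, -10) - 54/(-476) = (-8 - 1*(-17))/((9/(-1 + 2*(-4) + 2*(-10)))) - 54/(-476) = (-8 + 17)/((9/(-1 - 8 - 20))) - 54*(-1/476) = 9/((9/(-29))) + 27/238 = 9/((9*(-1/29))) + 27/238 = 9/(-9/29) + 27/238 = 9*(-29/9) + 27/238 = -29 + 27/238 = -6875/238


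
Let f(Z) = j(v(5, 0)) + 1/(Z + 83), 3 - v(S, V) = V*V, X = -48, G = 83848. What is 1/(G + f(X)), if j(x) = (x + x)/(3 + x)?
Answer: 35/2934716 ≈ 1.1926e-5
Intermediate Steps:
v(S, V) = 3 - V² (v(S, V) = 3 - V*V = 3 - V²)
j(x) = 2*x/(3 + x) (j(x) = (2*x)/(3 + x) = 2*x/(3 + x))
f(Z) = 1 + 1/(83 + Z) (f(Z) = 2*(3 - 1*0²)/(3 + (3 - 1*0²)) + 1/(Z + 83) = 2*(3 - 1*0)/(3 + (3 - 1*0)) + 1/(83 + Z) = 2*(3 + 0)/(3 + (3 + 0)) + 1/(83 + Z) = 2*3/(3 + 3) + 1/(83 + Z) = 2*3/6 + 1/(83 + Z) = 2*3*(⅙) + 1/(83 + Z) = 1 + 1/(83 + Z))
1/(G + f(X)) = 1/(83848 + (84 - 48)/(83 - 48)) = 1/(83848 + 36/35) = 1/(2934716/35) = 35/2934716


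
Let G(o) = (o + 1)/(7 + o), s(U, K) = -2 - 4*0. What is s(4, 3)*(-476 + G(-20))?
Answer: 12338/13 ≈ 949.08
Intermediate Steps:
s(U, K) = -2 (s(U, K) = -2 + 0 = -2)
G(o) = (1 + o)/(7 + o)
s(4, 3)*(-476 + G(-20)) = -2*(-476 + (1 - 20)/(7 - 20)) = -2*(-476 - 19/(-13)) = -2*(-476 - 1/13*(-19)) = -2*(-476 + 19/13) = -2*(-6169/13) = 12338/13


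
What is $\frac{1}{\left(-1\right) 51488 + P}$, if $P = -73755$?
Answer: $- \frac{1}{125243} \approx -7.9845 \cdot 10^{-6}$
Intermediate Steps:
$\frac{1}{\left(-1\right) 51488 + P} = \frac{1}{\left(-1\right) 51488 - 73755} = \frac{1}{-51488 - 73755} = \frac{1}{-125243} = - \frac{1}{125243}$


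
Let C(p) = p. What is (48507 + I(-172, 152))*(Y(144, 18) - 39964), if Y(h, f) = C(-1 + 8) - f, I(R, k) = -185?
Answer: -1931671950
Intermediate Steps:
Y(h, f) = 7 - f (Y(h, f) = (-1 + 8) - f = 7 - f)
(48507 + I(-172, 152))*(Y(144, 18) - 39964) = (48507 - 185)*((7 - 1*18) - 39964) = 48322*((7 - 18) - 39964) = 48322*(-11 - 39964) = 48322*(-39975) = -1931671950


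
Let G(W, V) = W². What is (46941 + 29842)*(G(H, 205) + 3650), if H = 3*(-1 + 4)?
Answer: 286477373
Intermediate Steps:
H = 9 (H = 3*3 = 9)
(46941 + 29842)*(G(H, 205) + 3650) = (46941 + 29842)*(9² + 3650) = 76783*(81 + 3650) = 76783*3731 = 286477373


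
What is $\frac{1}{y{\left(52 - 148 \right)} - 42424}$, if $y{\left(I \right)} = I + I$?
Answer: $- \frac{1}{42616} \approx -2.3465 \cdot 10^{-5}$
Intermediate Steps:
$y{\left(I \right)} = 2 I$
$\frac{1}{y{\left(52 - 148 \right)} - 42424} = \frac{1}{2 \left(52 - 148\right) - 42424} = \frac{1}{2 \left(-96\right) - 42424} = \frac{1}{-192 - 42424} = \frac{1}{-42616} = - \frac{1}{42616}$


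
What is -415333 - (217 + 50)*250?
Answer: -482083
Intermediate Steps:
-415333 - (217 + 50)*250 = -415333 - 267*250 = -415333 - 1*66750 = -415333 - 66750 = -482083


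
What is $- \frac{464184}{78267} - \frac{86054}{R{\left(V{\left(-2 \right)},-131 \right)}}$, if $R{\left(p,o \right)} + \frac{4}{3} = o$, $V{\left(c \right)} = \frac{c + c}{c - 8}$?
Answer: $\frac{953394486}{1479619} \approx 644.35$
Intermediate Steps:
$V{\left(c \right)} = \frac{2 c}{-8 + c}$
$R{\left(p,o \right)} = - \frac{4}{3} + o$
$- \frac{464184}{78267} - \frac{86054}{R{\left(V{\left(-2 \right)},-131 \right)}} = - \frac{464184}{78267} - \frac{86054}{- \frac{4}{3} - 131} = \left(-464184\right) \frac{1}{78267} - \frac{86054}{- \frac{397}{3}} = - \frac{22104}{3727} - - \frac{258162}{397} = - \frac{22104}{3727} + \frac{258162}{397} = \frac{953394486}{1479619}$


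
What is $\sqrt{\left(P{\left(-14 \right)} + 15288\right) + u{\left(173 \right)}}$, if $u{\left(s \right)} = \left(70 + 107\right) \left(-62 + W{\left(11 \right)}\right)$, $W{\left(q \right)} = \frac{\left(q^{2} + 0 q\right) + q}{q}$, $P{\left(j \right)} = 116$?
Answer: $\sqrt{6554} \approx 80.957$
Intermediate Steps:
$W{\left(q \right)} = \frac{q + q^{2}}{q}$ ($W{\left(q \right)} = \frac{\left(q^{2} + 0\right) + q}{q} = \frac{q^{2} + q}{q} = \frac{q + q^{2}}{q}$)
$u{\left(s \right)} = -8850$ ($u{\left(s \right)} = \left(70 + 107\right) \left(-62 + \left(1 + 11\right)\right) = 177 \left(-62 + 12\right) = 177 \left(-50\right) = -8850$)
$\sqrt{\left(P{\left(-14 \right)} + 15288\right) + u{\left(173 \right)}} = \sqrt{\left(116 + 15288\right) - 8850} = \sqrt{15404 - 8850} = \sqrt{6554}$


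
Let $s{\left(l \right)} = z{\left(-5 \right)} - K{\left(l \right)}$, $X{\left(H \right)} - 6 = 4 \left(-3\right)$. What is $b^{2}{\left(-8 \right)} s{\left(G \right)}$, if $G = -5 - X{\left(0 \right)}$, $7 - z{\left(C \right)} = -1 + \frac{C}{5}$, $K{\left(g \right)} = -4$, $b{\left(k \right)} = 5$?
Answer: $325$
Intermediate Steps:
$X{\left(H \right)} = -6$ ($X{\left(H \right)} = 6 + 4 \left(-3\right) = 6 - 12 = -6$)
$z{\left(C \right)} = 8 - \frac{C}{5}$ ($z{\left(C \right)} = 7 - \left(-1 + \frac{C}{5}\right) = 8 - \frac{C}{5}$)
$G = 1$ ($G = -5 - -6 = -5 + 6 = 1$)
$s{\left(l \right)} = 13$ ($s{\left(l \right)} = \left(8 - -1\right) - -4 = \left(8 + 1\right) + 4 = 9 + 4 = 13$)
$b^{2}{\left(-8 \right)} s{\left(G \right)} = 5^{2} \cdot 13 = 25 \cdot 13 = 325$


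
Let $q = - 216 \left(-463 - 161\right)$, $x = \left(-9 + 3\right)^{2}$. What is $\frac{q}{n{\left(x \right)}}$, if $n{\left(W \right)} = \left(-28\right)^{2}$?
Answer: $\frac{8424}{49} \approx 171.92$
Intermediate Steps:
$x = 36$ ($x = \left(-6\right)^{2} = 36$)
$n{\left(W \right)} = 784$
$q = 134784$ ($q = \left(-216\right) \left(-624\right) = 134784$)
$\frac{q}{n{\left(x \right)}} = \frac{134784}{784} = 134784 \cdot \frac{1}{784} = \frac{8424}{49}$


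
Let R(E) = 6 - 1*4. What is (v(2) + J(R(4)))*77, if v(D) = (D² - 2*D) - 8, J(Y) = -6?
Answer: -1078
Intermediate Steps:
R(E) = 2 (R(E) = 6 - 4 = 2)
v(D) = -8 + D² - 2*D
(v(2) + J(R(4)))*77 = ((-8 + 2² - 2*2) - 6)*77 = ((-8 + 4 - 4) - 6)*77 = (-8 - 6)*77 = -14*77 = -1078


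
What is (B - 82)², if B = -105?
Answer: 34969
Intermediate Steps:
(B - 82)² = (-105 - 82)² = (-187)² = 34969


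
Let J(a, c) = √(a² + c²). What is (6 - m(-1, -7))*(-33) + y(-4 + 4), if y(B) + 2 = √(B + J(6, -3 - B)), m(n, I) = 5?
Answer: -35 + √3*5^(¼) ≈ -32.410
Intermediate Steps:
y(B) = -2 + √(B + √(36 + (-3 - B)²)) (y(B) = -2 + √(B + √(6² + (-3 - B)²)) = -2 + √(B + √(36 + (-3 - B)²)))
(6 - m(-1, -7))*(-33) + y(-4 + 4) = (6 - 1*5)*(-33) + (-2 + √((-4 + 4) + √(36 + (3 + (-4 + 4))²))) = (6 - 5)*(-33) + (-2 + √(0 + √(36 + (3 + 0)²))) = 1*(-33) + (-2 + √(0 + √(36 + 3²))) = -33 + (-2 + √(0 + √(36 + 9))) = -33 + (-2 + √(0 + √45)) = -33 + (-2 + √(0 + 3*√5)) = -33 + (-2 + √(3*√5)) = -33 + (-2 + √3*5^(¼)) = -35 + √3*5^(¼)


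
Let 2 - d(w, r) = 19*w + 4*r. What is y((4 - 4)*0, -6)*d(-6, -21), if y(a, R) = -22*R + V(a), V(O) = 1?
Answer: 26600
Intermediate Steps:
d(w, r) = 2 - 19*w - 4*r (d(w, r) = 2 - (19*w + 4*r) = 2 - (4*r + 19*w) = 2 + (-19*w - 4*r) = 2 - 19*w - 4*r)
y(a, R) = 1 - 22*R (y(a, R) = -22*R + 1 = 1 - 22*R)
y((4 - 4)*0, -6)*d(-6, -21) = (1 - 22*(-6))*(2 - 19*(-6) - 4*(-21)) = (1 + 132)*(2 + 114 + 84) = 133*200 = 26600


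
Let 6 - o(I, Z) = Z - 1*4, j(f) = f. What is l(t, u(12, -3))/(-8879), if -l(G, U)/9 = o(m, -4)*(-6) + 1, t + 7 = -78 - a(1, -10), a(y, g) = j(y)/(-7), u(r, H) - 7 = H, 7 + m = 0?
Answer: -747/8879 ≈ -0.084131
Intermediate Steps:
m = -7 (m = -7 + 0 = -7)
o(I, Z) = 10 - Z (o(I, Z) = 6 - (Z - 1*4) = 6 - (Z - 4) = 6 - (-4 + Z) = 6 + (4 - Z) = 10 - Z)
u(r, H) = 7 + H
a(y, g) = -y/7 (a(y, g) = y/(-7) = y*(-⅐) = -y/7)
t = -594/7 (t = -7 + (-78 - (-1)/7) = -7 + (-78 - 1*(-⅐)) = -7 + (-78 + ⅐) = -7 - 545/7 = -594/7 ≈ -84.857)
l(G, U) = 747 (l(G, U) = -9*((10 - 1*(-4))*(-6) + 1) = -9*((10 + 4)*(-6) + 1) = -9*(14*(-6) + 1) = -9*(-84 + 1) = -9*(-83) = 747)
l(t, u(12, -3))/(-8879) = 747/(-8879) = 747*(-1/8879) = -747/8879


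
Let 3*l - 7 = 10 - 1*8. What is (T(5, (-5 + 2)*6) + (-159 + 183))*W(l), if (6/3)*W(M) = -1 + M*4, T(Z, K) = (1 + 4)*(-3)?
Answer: 99/2 ≈ 49.500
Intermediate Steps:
l = 3 (l = 7/3 + (10 - 1*8)/3 = 7/3 + (10 - 8)/3 = 7/3 + (⅓)*2 = 7/3 + ⅔ = 3)
T(Z, K) = -15 (T(Z, K) = 5*(-3) = -15)
W(M) = -½ + 2*M (W(M) = (-1 + M*4)/2 = (-1 + 4*M)/2 = -½ + 2*M)
(T(5, (-5 + 2)*6) + (-159 + 183))*W(l) = (-15 + (-159 + 183))*(-½ + 2*3) = (-15 + 24)*(-½ + 6) = 9*(11/2) = 99/2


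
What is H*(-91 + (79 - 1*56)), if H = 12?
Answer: -816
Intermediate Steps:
H*(-91 + (79 - 1*56)) = 12*(-91 + (79 - 1*56)) = 12*(-91 + (79 - 56)) = 12*(-91 + 23) = 12*(-68) = -816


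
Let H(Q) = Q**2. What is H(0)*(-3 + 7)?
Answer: 0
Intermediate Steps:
H(0)*(-3 + 7) = 0**2*(-3 + 7) = 0*4 = 0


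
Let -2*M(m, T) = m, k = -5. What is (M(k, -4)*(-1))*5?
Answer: -25/2 ≈ -12.500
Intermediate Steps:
M(m, T) = -m/2
(M(k, -4)*(-1))*5 = (-1/2*(-5)*(-1))*5 = ((5/2)*(-1))*5 = -5/2*5 = -25/2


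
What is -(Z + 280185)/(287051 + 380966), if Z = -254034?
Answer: -26151/668017 ≈ -0.039147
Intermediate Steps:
-(Z + 280185)/(287051 + 380966) = -(-254034 + 280185)/(287051 + 380966) = -26151/668017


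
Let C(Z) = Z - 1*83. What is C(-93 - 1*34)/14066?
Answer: -105/7033 ≈ -0.014930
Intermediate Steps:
C(Z) = -83 + Z (C(Z) = Z - 83 = -83 + Z)
C(-93 - 1*34)/14066 = (-83 + (-93 - 1*34))/14066 = (-83 + (-93 - 34))*(1/14066) = (-83 - 127)*(1/14066) = -210*1/14066 = -105/7033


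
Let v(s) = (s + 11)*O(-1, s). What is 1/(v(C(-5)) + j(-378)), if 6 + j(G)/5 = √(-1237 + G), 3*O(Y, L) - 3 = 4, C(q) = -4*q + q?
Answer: 276/371839 - 45*I*√1615/371839 ≈ 0.00074226 - 0.0048634*I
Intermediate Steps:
C(q) = -3*q
O(Y, L) = 7/3 (O(Y, L) = 1 + (⅓)*4 = 1 + 4/3 = 7/3)
j(G) = -30 + 5*√(-1237 + G)
v(s) = 77/3 + 7*s/3 (v(s) = (s + 11)*(7/3) = (11 + s)*(7/3) = 77/3 + 7*s/3)
1/(v(C(-5)) + j(-378)) = 1/((77/3 + 7*(-3*(-5))/3) + (-30 + 5*√(-1237 - 378))) = 1/((77/3 + (7/3)*15) + (-30 + 5*√(-1615))) = 1/((77/3 + 35) + (-30 + 5*(I*√1615))) = 1/(182/3 + (-30 + 5*I*√1615)) = 1/(92/3 + 5*I*√1615)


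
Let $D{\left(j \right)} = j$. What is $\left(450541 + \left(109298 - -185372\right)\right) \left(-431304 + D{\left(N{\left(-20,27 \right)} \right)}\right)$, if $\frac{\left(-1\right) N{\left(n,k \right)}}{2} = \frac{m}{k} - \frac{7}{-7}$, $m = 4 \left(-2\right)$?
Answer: $- \frac{8678165416906}{27} \approx -3.2141 \cdot 10^{11}$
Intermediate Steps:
$m = -8$
$N{\left(n,k \right)} = -2 + \frac{16}{k}$ ($N{\left(n,k \right)} = - 2 \left(- \frac{8}{k} - \frac{7}{-7}\right) = - 2 \left(- \frac{8}{k} - -1\right) = - 2 \left(- \frac{8}{k} + 1\right) = - 2 \left(1 - \frac{8}{k}\right) = -2 + \frac{16}{k}$)
$\left(450541 + \left(109298 - -185372\right)\right) \left(-431304 + D{\left(N{\left(-20,27 \right)} \right)}\right) = \left(450541 + \left(109298 - -185372\right)\right) \left(-431304 - \left(2 - \frac{16}{27}\right)\right) = \left(450541 + \left(109298 + 185372\right)\right) \left(-431304 + \left(-2 + 16 \cdot \frac{1}{27}\right)\right) = \left(450541 + 294670\right) \left(-431304 + \left(-2 + \frac{16}{27}\right)\right) = 745211 \left(-431304 - \frac{38}{27}\right) = 745211 \left(- \frac{11645246}{27}\right) = - \frac{8678165416906}{27}$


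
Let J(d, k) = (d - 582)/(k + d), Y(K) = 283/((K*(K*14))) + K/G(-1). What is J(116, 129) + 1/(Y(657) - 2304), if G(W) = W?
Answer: -8339887607228/4383926453935 ≈ -1.9024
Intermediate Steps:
Y(K) = -K + 283/(14*K**2) (Y(K) = 283/((K*(K*14))) + K/(-1) = 283/((K*(14*K))) + K*(-1) = 283/((14*K**2)) - K = 283*(1/(14*K**2)) - K = 283/(14*K**2) - K = -K + 283/(14*K**2))
J(d, k) = (-582 + d)/(d + k)
J(116, 129) + 1/(Y(657) - 2304) = (-582 + 116)/(116 + 129) + 1/((-1*657 + (283/14)/657**2) - 2304) = -466/245 + 1/((-657 + (283/14)*(1/431649)) - 2304) = (1/245)*(-466) + 1/((-657 + 283/6043086) - 2304) = -466/245 + 1/(-3970307219/6043086 - 2304) = -466/245 + 1/(-17893577363/6043086) = -466/245 - 6043086/17893577363 = -8339887607228/4383926453935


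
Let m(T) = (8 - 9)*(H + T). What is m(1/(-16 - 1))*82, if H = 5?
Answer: -6888/17 ≈ -405.18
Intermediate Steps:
m(T) = -5 - T (m(T) = (8 - 9)*(5 + T) = -(5 + T) = -5 - T)
m(1/(-16 - 1))*82 = (-5 - 1/(-16 - 1))*82 = (-5 - 1/(-17))*82 = (-5 - 1*(-1/17))*82 = (-5 + 1/17)*82 = -84/17*82 = -6888/17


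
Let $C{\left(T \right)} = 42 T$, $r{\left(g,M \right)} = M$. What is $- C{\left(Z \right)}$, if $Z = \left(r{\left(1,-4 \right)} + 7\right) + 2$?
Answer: $-210$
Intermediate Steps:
$Z = 5$ ($Z = \left(-4 + 7\right) + 2 = 3 + 2 = 5$)
$- C{\left(Z \right)} = - 42 \cdot 5 = \left(-1\right) 210 = -210$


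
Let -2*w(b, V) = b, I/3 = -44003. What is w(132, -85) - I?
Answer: 131943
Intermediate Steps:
I = -132009 (I = 3*(-44003) = -132009)
w(b, V) = -b/2
w(132, -85) - I = -1/2*132 - 1*(-132009) = -66 + 132009 = 131943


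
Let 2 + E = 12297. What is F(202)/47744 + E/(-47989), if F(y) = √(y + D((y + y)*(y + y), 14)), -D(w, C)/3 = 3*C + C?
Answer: -12295/47989 + √34/47744 ≈ -0.25608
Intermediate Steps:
E = 12295 (E = -2 + 12297 = 12295)
D(w, C) = -12*C (D(w, C) = -3*(3*C + C) = -12*C)
F(y) = √(-168 + y) (F(y) = √(y - 12*14) = √(y - 168) = √(-168 + y))
F(202)/47744 + E/(-47989) = √(-168 + 202)/47744 + 12295/(-47989) = √34*(1/47744) + 12295*(-1/47989) = √34/47744 - 12295/47989 = -12295/47989 + √34/47744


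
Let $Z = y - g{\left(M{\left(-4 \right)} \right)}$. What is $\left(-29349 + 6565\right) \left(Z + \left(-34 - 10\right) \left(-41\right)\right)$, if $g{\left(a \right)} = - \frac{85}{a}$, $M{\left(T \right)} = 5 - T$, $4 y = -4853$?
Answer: $- \frac{123073472}{9} \approx -1.3675 \cdot 10^{7}$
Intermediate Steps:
$y = - \frac{4853}{4}$ ($y = \frac{1}{4} \left(-4853\right) = - \frac{4853}{4} \approx -1213.3$)
$Z = - \frac{43337}{36}$ ($Z = - \frac{4853}{4} - - \frac{85}{5 - -4} = - \frac{4853}{4} - - \frac{85}{5 + 4} = - \frac{4853}{4} - - \frac{85}{9} = - \frac{4853}{4} + \frac{85}{9} = - \frac{43337}{36} \approx -1203.8$)
$\left(-29349 + 6565\right) \left(Z + \left(-34 - 10\right) \left(-41\right)\right) = \left(-29349 + 6565\right) \left(- \frac{43337}{36} + \left(-34 - 10\right) \left(-41\right)\right) = - 22784 \left(- \frac{43337}{36} - -1804\right) = - 22784 \left(- \frac{43337}{36} + 1804\right) = \left(-22784\right) \frac{21607}{36} = - \frac{123073472}{9}$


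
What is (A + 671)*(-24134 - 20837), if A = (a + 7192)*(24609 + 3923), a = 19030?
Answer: -33645808038525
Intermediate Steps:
A = 748166104 (A = (19030 + 7192)*(24609 + 3923) = 26222*28532 = 748166104)
(A + 671)*(-24134 - 20837) = (748166104 + 671)*(-24134 - 20837) = 748166775*(-44971) = -33645808038525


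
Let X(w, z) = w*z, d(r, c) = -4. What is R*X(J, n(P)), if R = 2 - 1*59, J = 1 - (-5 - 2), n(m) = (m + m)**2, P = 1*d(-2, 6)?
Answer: -29184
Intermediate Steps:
P = -4 (P = 1*(-4) = -4)
n(m) = 4*m**2 (n(m) = (2*m)**2 = 4*m**2)
J = 8 (J = 1 - 1*(-7) = 1 + 7 = 8)
R = -57 (R = 2 - 59 = -57)
R*X(J, n(P)) = -456*4*(-4)**2 = -456*4*16 = -456*64 = -57*512 = -29184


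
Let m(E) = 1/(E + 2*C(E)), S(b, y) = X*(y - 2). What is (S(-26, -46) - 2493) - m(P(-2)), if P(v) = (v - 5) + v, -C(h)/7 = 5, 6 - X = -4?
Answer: -234866/79 ≈ -2973.0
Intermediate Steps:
X = 10 (X = 6 - 1*(-4) = 6 + 4 = 10)
C(h) = -35 (C(h) = -7*5 = -35)
P(v) = -5 + 2*v (P(v) = (-5 + v) + v = -5 + 2*v)
S(b, y) = -20 + 10*y (S(b, y) = 10*(y - 2) = 10*(-2 + y) = -20 + 10*y)
m(E) = 1/(-70 + E) (m(E) = 1/(E + 2*(-35)) = 1/(E - 70) = 1/(-70 + E))
(S(-26, -46) - 2493) - m(P(-2)) = ((-20 + 10*(-46)) - 2493) - 1/(-70 + (-5 + 2*(-2))) = ((-20 - 460) - 2493) - 1/(-70 + (-5 - 4)) = (-480 - 2493) - 1/(-70 - 9) = -2973 - 1/(-79) = -2973 - 1*(-1/79) = -2973 + 1/79 = -234866/79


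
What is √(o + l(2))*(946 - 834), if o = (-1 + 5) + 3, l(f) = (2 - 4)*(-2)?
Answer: 112*√11 ≈ 371.46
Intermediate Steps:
l(f) = 4 (l(f) = -2*(-2) = 4)
o = 7 (o = 4 + 3 = 7)
√(o + l(2))*(946 - 834) = √(7 + 4)*(946 - 834) = √11*112 = 112*√11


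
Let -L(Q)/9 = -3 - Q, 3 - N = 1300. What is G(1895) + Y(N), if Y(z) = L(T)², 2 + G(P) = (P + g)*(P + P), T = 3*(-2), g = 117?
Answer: 7626207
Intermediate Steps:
N = -1297 (N = 3 - 1*1300 = 3 - 1300 = -1297)
T = -6
L(Q) = 27 + 9*Q (L(Q) = -9*(-3 - Q) = 27 + 9*Q)
G(P) = -2 + 2*P*(117 + P) (G(P) = -2 + (P + 117)*(P + P) = -2 + (117 + P)*(2*P) = -2 + 2*P*(117 + P))
Y(z) = 729 (Y(z) = (27 + 9*(-6))² = (27 - 54)² = (-27)² = 729)
G(1895) + Y(N) = (-2 + 2*1895² + 234*1895) + 729 = (-2 + 2*3591025 + 443430) + 729 = (-2 + 7182050 + 443430) + 729 = 7625478 + 729 = 7626207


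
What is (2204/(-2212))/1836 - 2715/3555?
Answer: -775955/1015308 ≈ -0.76426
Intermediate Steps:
(2204/(-2212))/1836 - 2715/3555 = (2204*(-1/2212))*(1/1836) - 2715*1/3555 = -551/553*1/1836 - 181/237 = -551/1015308 - 181/237 = -775955/1015308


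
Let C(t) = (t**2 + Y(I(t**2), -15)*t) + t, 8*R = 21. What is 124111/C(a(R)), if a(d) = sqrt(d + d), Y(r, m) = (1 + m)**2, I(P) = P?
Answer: -496444/155215 + 195598936*sqrt(21)/3259515 ≈ 271.80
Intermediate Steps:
R = 21/8 (R = (1/8)*21 = 21/8 ≈ 2.6250)
a(d) = sqrt(2)*sqrt(d) (a(d) = sqrt(2*d) = sqrt(2)*sqrt(d))
C(t) = t**2 + 197*t (C(t) = (t**2 + (1 - 15)**2*t) + t = (t**2 + (-14)**2*t) + t = (t**2 + 196*t) + t = t**2 + 197*t)
124111/C(a(R)) = 124111/(((sqrt(2)*sqrt(21/8))*(197 + sqrt(2)*sqrt(21/8)))) = 124111/(((sqrt(2)*(sqrt(42)/4))*(197 + sqrt(2)*(sqrt(42)/4)))) = 124111/(((sqrt(21)/2)*(197 + sqrt(21)/2))) = 124111/((sqrt(21)*(197 + sqrt(21)/2)/2)) = 124111*(2*sqrt(21)/(21*(197 + sqrt(21)/2))) = 248222*sqrt(21)/(21*(197 + sqrt(21)/2))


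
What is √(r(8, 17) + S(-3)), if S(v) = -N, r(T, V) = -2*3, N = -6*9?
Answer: 4*√3 ≈ 6.9282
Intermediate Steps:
N = -54 (N = -1*54 = -54)
r(T, V) = -6
S(v) = 54 (S(v) = -1*(-54) = 54)
√(r(8, 17) + S(-3)) = √(-6 + 54) = √48 = 4*√3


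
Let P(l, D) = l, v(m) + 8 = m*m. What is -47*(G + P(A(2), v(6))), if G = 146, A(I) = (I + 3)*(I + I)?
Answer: -7802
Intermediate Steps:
A(I) = 2*I*(3 + I) (A(I) = (3 + I)*(2*I) = 2*I*(3 + I))
v(m) = -8 + m² (v(m) = -8 + m*m = -8 + m²)
-47*(G + P(A(2), v(6))) = -47*(146 + 2*2*(3 + 2)) = -47*(146 + 2*2*5) = -47*(146 + 20) = -47*166 = -7802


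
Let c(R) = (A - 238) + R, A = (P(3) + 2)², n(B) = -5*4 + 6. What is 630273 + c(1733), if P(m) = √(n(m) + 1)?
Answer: 631759 + 4*I*√13 ≈ 6.3176e+5 + 14.422*I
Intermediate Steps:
n(B) = -14 (n(B) = -20 + 6 = -14)
P(m) = I*√13 (P(m) = √(-14 + 1) = √(-13) = I*√13)
A = (2 + I*√13)² (A = (I*√13 + 2)² = (2 + I*√13)² ≈ -9.0 + 14.422*I)
c(R) = -238 + R + (2 + I*√13)² (c(R) = ((2 + I*√13)² - 238) + R = (-238 + (2 + I*√13)²) + R = -238 + R + (2 + I*√13)²)
630273 + c(1733) = 630273 + (-247 + 1733 + 4*I*√13) = 630273 + (1486 + 4*I*√13) = 631759 + 4*I*√13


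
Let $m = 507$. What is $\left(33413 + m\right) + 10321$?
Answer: $44241$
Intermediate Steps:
$\left(33413 + m\right) + 10321 = \left(33413 + 507\right) + 10321 = 33920 + 10321 = 44241$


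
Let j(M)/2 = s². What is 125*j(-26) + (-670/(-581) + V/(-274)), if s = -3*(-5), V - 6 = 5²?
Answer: 8954828069/159194 ≈ 56251.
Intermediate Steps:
V = 31 (V = 6 + 5² = 6 + 25 = 31)
s = 15
j(M) = 450 (j(M) = 2*15² = 2*225 = 450)
125*j(-26) + (-670/(-581) + V/(-274)) = 125*450 + (-670/(-581) + 31/(-274)) = 56250 + (-670*(-1/581) + 31*(-1/274)) = 56250 + (670/581 - 31/274) = 56250 + 165569/159194 = 8954828069/159194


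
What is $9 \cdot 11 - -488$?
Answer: $587$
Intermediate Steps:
$9 \cdot 11 - -488 = 99 + 488 = 587$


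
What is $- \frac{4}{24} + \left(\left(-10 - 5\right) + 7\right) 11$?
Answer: $- \frac{529}{6} \approx -88.167$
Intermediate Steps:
$- \frac{4}{24} + \left(\left(-10 - 5\right) + 7\right) 11 = \left(-4\right) \frac{1}{24} + \left(-15 + 7\right) 11 = - \frac{1}{6} - 88 = - \frac{529}{6}$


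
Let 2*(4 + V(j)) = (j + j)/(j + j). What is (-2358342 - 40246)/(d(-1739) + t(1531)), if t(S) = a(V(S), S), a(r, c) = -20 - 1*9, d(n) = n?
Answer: 599647/442 ≈ 1356.7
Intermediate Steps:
V(j) = -7/2 (V(j) = -4 + ((j + j)/(j + j))/2 = -4 + ((2*j)/((2*j)))/2 = -4 + ((2*j)*(1/(2*j)))/2 = -4 + (½)*1 = -4 + ½ = -7/2)
a(r, c) = -29 (a(r, c) = -20 - 9 = -29)
t(S) = -29
(-2358342 - 40246)/(d(-1739) + t(1531)) = (-2358342 - 40246)/(-1739 - 29) = -2398588/(-1768) = -2398588*(-1/1768) = 599647/442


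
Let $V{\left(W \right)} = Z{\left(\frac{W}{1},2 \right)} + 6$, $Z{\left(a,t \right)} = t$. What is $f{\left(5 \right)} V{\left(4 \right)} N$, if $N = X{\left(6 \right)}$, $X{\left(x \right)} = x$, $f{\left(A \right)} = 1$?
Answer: $48$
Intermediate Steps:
$V{\left(W \right)} = 8$ ($V{\left(W \right)} = 2 + 6 = 8$)
$N = 6$
$f{\left(5 \right)} V{\left(4 \right)} N = 1 \cdot 8 \cdot 6 = 8 \cdot 6 = 48$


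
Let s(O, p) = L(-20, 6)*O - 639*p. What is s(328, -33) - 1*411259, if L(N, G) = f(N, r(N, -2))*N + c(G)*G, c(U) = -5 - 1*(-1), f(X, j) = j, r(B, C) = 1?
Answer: -404604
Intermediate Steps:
c(U) = -4 (c(U) = -5 + 1 = -4)
L(N, G) = N - 4*G (L(N, G) = 1*N - 4*G = N - 4*G)
s(O, p) = -639*p - 44*O (s(O, p) = (-20 - 4*6)*O - 639*p = (-20 - 24)*O - 639*p = -44*O - 639*p = -639*p - 44*O)
s(328, -33) - 1*411259 = (-639*(-33) - 44*328) - 1*411259 = (21087 - 14432) - 411259 = 6655 - 411259 = -404604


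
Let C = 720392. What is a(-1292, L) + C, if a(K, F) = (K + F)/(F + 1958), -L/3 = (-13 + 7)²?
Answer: 26654476/37 ≈ 7.2039e+5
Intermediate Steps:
L = -108 (L = -3*(-13 + 7)² = -3*(-6)² = -3*36 = -108)
a(K, F) = (F + K)/(1958 + F)
a(-1292, L) + C = (-108 - 1292)/(1958 - 108) + 720392 = -1400/1850 + 720392 = (1/1850)*(-1400) + 720392 = -28/37 + 720392 = 26654476/37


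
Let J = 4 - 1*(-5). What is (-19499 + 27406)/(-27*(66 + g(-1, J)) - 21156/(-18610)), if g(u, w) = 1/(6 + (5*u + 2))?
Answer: -73574635/16654677 ≈ -4.4177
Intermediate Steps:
J = 9 (J = 4 + 5 = 9)
g(u, w) = 1/(8 + 5*u) (g(u, w) = 1/(6 + (2 + 5*u)) = 1/(8 + 5*u))
(-19499 + 27406)/(-27*(66 + g(-1, J)) - 21156/(-18610)) = (-19499 + 27406)/(-27*(66 + 1/(8 + 5*(-1))) - 21156/(-18610)) = 7907/(-27*(66 + 1/(8 - 5)) - 21156*(-1/18610)) = 7907/(-27*(66 + 1/3) + 10578/9305) = 7907/(-27*(66 + ⅓) + 10578/9305) = 7907/(-27*199/3 + 10578/9305) = 7907/(-1791 + 10578/9305) = 7907/(-16654677/9305) = 7907*(-9305/16654677) = -73574635/16654677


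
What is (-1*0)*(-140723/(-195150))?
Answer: 0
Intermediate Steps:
(-1*0)*(-140723/(-195150)) = 0*(-140723*(-1/195150)) = 0*(140723/195150) = 0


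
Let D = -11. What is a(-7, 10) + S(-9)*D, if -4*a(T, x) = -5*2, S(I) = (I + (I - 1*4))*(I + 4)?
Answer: -2415/2 ≈ -1207.5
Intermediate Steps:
S(I) = (-4 + 2*I)*(4 + I) (S(I) = (I + (I - 4))*(4 + I) = (I + (-4 + I))*(4 + I) = (-4 + 2*I)*(4 + I))
a(T, x) = 5/2 (a(T, x) = -(-5)*2/4 = -1/4*(-10) = 5/2)
a(-7, 10) + S(-9)*D = 5/2 + (-16 + 2*(-9)**2 + 4*(-9))*(-11) = 5/2 + (-16 + 2*81 - 36)*(-11) = 5/2 + (-16 + 162 - 36)*(-11) = 5/2 + 110*(-11) = 5/2 - 1210 = -2415/2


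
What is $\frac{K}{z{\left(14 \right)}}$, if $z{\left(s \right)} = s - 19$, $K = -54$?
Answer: $\frac{54}{5} \approx 10.8$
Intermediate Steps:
$z{\left(s \right)} = -19 + s$
$\frac{K}{z{\left(14 \right)}} = - \frac{54}{-19 + 14} = - \frac{54}{-5} = \left(-54\right) \left(- \frac{1}{5}\right) = \frac{54}{5}$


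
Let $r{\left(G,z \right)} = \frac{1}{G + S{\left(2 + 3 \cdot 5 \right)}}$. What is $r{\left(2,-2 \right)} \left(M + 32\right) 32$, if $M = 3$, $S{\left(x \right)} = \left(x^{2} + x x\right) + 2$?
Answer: $\frac{560}{291} \approx 1.9244$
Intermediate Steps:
$S{\left(x \right)} = 2 + 2 x^{2}$ ($S{\left(x \right)} = \left(x^{2} + x^{2}\right) + 2 = 2 x^{2} + 2 = 2 + 2 x^{2}$)
$r{\left(G,z \right)} = \frac{1}{580 + G}$ ($r{\left(G,z \right)} = \frac{1}{G + \left(2 + 2 \left(2 + 3 \cdot 5\right)^{2}\right)} = \frac{1}{G + \left(2 + 2 \left(2 + 15\right)^{2}\right)} = \frac{1}{G + \left(2 + 2 \cdot 17^{2}\right)} = \frac{1}{G + \left(2 + 2 \cdot 289\right)} = \frac{1}{G + \left(2 + 578\right)} = \frac{1}{G + 580} = \frac{1}{580 + G}$)
$r{\left(2,-2 \right)} \left(M + 32\right) 32 = \frac{3 + 32}{580 + 2} \cdot 32 = \frac{1}{582} \cdot 35 \cdot 32 = \frac{35}{582} \cdot 32 = \frac{560}{291}$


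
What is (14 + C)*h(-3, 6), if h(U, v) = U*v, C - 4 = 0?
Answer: -324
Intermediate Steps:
C = 4 (C = 4 + 0 = 4)
(14 + C)*h(-3, 6) = (14 + 4)*(-3*6) = 18*(-18) = -324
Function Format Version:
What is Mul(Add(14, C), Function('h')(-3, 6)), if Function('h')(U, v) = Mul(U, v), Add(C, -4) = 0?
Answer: -324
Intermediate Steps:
C = 4 (C = Add(4, 0) = 4)
Mul(Add(14, C), Function('h')(-3, 6)) = Mul(Add(14, 4), Mul(-3, 6)) = Mul(18, -18) = -324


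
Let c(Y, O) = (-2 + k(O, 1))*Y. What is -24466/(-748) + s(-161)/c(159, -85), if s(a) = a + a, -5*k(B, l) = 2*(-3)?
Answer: 1047791/29733 ≈ 35.240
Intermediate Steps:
k(B, l) = 6/5 (k(B, l) = -2*(-3)/5 = -⅕*(-6) = 6/5)
c(Y, O) = -4*Y/5 (c(Y, O) = (-2 + 6/5)*Y = -4*Y/5)
s(a) = 2*a
-24466/(-748) + s(-161)/c(159, -85) = -24466/(-748) + (2*(-161))/((-⅘*159)) = -24466*(-1/748) - 322/(-636/5) = 12233/374 - 322*(-5/636) = 12233/374 + 805/318 = 1047791/29733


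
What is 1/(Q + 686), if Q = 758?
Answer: 1/1444 ≈ 0.00069252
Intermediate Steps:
1/(Q + 686) = 1/(758 + 686) = 1/1444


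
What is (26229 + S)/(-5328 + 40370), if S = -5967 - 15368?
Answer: 2447/17521 ≈ 0.13966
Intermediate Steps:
S = -21335
(26229 + S)/(-5328 + 40370) = (26229 - 21335)/(-5328 + 40370) = 4894/35042 = 4894*(1/35042) = 2447/17521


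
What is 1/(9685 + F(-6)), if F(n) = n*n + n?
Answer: 1/9715 ≈ 0.00010293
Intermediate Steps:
F(n) = n + n² (F(n) = n² + n = n + n²)
1/(9685 + F(-6)) = 1/(9685 - 6*(1 - 6)) = 1/(9685 - 6*(-5)) = 1/(9685 + 30) = 1/9715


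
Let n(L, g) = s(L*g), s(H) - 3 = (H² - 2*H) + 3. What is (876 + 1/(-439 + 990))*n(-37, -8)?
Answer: 42007379310/551 ≈ 7.6238e+7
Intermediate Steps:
s(H) = 6 + H² - 2*H (s(H) = 3 + ((H² - 2*H) + 3) = 3 + (3 + H² - 2*H) = 6 + H² - 2*H)
n(L, g) = 6 + L²*g² - 2*L*g (n(L, g) = 6 + (L*g)² - 2*L*g = 6 + L²*g² - 2*L*g)
(876 + 1/(-439 + 990))*n(-37, -8) = (876 + 1/(-439 + 990))*(6 + (-37)²*(-8)² - 2*(-37)*(-8)) = (876 + 1/551)*(6 + 1369*64 - 592) = (876 + 1/551)*(6 + 87616 - 592) = (482677/551)*87030 = 42007379310/551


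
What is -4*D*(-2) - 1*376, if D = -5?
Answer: -416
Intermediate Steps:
-4*D*(-2) - 1*376 = -4*(-5)*(-2) - 1*376 = 20*(-2) - 376 = -40 - 376 = -416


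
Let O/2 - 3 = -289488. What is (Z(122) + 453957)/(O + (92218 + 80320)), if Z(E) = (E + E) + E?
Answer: -454323/406432 ≈ -1.1178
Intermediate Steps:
Z(E) = 3*E (Z(E) = 2*E + E = 3*E)
O = -578970 (O = 6 + 2*(-289488) = 6 - 578976 = -578970)
(Z(122) + 453957)/(O + (92218 + 80320)) = (3*122 + 453957)/(-578970 + (92218 + 80320)) = (366 + 453957)/(-578970 + 172538) = 454323/(-406432) = 454323*(-1/406432) = -454323/406432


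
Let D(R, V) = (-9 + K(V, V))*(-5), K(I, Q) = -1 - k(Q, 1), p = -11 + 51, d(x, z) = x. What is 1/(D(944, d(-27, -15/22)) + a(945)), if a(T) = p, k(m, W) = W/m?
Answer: 27/2425 ≈ 0.011134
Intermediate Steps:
p = 40
K(I, Q) = -1 - 1/Q
a(T) = 40
D(R, V) = 45 - 5*(-1 - V)/V (D(R, V) = (-9 + (-1 - V)/V)*(-5) = 45 - 5*(-1 - V)/V)
1/(D(944, d(-27, -15/22)) + a(945)) = 1/((50 + 5/(-27)) + 40) = 1/((50 + 5*(-1/27)) + 40) = 1/((50 - 5/27) + 40) = 1/(1345/27 + 40) = 1/(2425/27) = 27/2425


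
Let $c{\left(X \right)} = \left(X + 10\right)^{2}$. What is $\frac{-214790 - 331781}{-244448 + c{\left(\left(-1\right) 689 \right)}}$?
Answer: $- \frac{546571}{216593} \approx -2.5235$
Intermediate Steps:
$c{\left(X \right)} = \left(10 + X\right)^{2}$
$\frac{-214790 - 331781}{-244448 + c{\left(\left(-1\right) 689 \right)}} = \frac{-214790 - 331781}{-244448 + \left(10 - 689\right)^{2}} = - \frac{546571}{-244448 + \left(10 - 689\right)^{2}} = - \frac{546571}{-244448 + \left(-679\right)^{2}} = - \frac{546571}{-244448 + 461041} = - \frac{546571}{216593}$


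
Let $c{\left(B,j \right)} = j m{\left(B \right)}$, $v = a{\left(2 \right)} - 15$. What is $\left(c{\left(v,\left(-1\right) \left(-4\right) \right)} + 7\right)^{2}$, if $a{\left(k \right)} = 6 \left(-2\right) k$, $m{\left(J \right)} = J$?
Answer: $22201$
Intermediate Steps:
$a{\left(k \right)} = - 12 k$
$v = -39$ ($v = \left(-12\right) 2 - 15 = -24 - 15 = -39$)
$c{\left(B,j \right)} = B j$ ($c{\left(B,j \right)} = j B = B j$)
$\left(c{\left(v,\left(-1\right) \left(-4\right) \right)} + 7\right)^{2} = \left(- 39 \left(\left(-1\right) \left(-4\right)\right) + 7\right)^{2} = \left(\left(-39\right) 4 + 7\right)^{2} = \left(-156 + 7\right)^{2} = \left(-149\right)^{2} = 22201$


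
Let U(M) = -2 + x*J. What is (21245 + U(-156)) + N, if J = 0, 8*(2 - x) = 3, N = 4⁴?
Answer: 21499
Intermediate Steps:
N = 256
x = 13/8 (x = 2 - ⅛*3 = 2 - 3/8 = 13/8 ≈ 1.6250)
U(M) = -2 (U(M) = -2 + (13/8)*0 = -2 + 0 = -2)
(21245 + U(-156)) + N = (21245 - 2) + 256 = 21243 + 256 = 21499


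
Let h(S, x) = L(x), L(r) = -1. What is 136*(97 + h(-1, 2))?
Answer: 13056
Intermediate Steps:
h(S, x) = -1
136*(97 + h(-1, 2)) = 136*(97 - 1) = 136*96 = 13056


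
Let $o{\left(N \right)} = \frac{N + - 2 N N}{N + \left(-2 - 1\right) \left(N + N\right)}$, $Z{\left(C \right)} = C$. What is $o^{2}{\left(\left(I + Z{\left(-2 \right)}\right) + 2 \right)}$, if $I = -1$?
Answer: $\frac{9}{25} \approx 0.36$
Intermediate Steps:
$o{\left(N \right)} = - \frac{N - 2 N^{2}}{5 N}$ ($o{\left(N \right)} = \frac{N - 2 N^{2}}{N - 3 \cdot 2 N} = \frac{N - 2 N^{2}}{N - 6 N} = \frac{N - 2 N^{2}}{\left(-5\right) N} = \left(N - 2 N^{2}\right) \left(- \frac{1}{5 N}\right) = - \frac{N - 2 N^{2}}{5 N}$)
$o^{2}{\left(\left(I + Z{\left(-2 \right)}\right) + 2 \right)} = \left(- \frac{1}{5} + \frac{2 \left(\left(-1 - 2\right) + 2\right)}{5}\right)^{2} = \left(- \frac{1}{5} + \frac{2 \left(-3 + 2\right)}{5}\right)^{2} = \left(- \frac{1}{5} + \frac{2}{5} \left(-1\right)\right)^{2} = \left(- \frac{1}{5} - \frac{2}{5}\right)^{2} = \left(- \frac{3}{5}\right)^{2} = \frac{9}{25}$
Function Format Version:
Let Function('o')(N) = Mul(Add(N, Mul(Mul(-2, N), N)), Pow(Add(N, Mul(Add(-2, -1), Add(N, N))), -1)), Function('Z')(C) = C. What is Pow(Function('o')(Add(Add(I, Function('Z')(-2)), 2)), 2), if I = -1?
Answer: Rational(9, 25) ≈ 0.36000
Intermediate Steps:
Function('o')(N) = Mul(Rational(-1, 5), Pow(N, -1), Add(N, Mul(-2, Pow(N, 2)))) (Function('o')(N) = Mul(Add(N, Mul(-2, Pow(N, 2))), Pow(Add(N, Mul(-3, Mul(2, N))), -1)) = Mul(Add(N, Mul(-2, Pow(N, 2))), Pow(Add(N, Mul(-6, N)), -1)) = Mul(Add(N, Mul(-2, Pow(N, 2))), Pow(Mul(-5, N), -1)) = Mul(Add(N, Mul(-2, Pow(N, 2))), Mul(Rational(-1, 5), Pow(N, -1))) = Mul(Rational(-1, 5), Pow(N, -1), Add(N, Mul(-2, Pow(N, 2)))))
Pow(Function('o')(Add(Add(I, Function('Z')(-2)), 2)), 2) = Pow(Add(Rational(-1, 5), Mul(Rational(2, 5), Add(Add(-1, -2), 2))), 2) = Pow(Add(Rational(-1, 5), Mul(Rational(2, 5), Add(-3, 2))), 2) = Pow(Add(Rational(-1, 5), Mul(Rational(2, 5), -1)), 2) = Pow(Add(Rational(-1, 5), Rational(-2, 5)), 2) = Pow(Rational(-3, 5), 2) = Rational(9, 25)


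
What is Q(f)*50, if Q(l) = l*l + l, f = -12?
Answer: 6600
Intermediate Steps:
Q(l) = l + l**2 (Q(l) = l**2 + l = l + l**2)
Q(f)*50 = -12*(1 - 12)*50 = -12*(-11)*50 = 132*50 = 6600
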